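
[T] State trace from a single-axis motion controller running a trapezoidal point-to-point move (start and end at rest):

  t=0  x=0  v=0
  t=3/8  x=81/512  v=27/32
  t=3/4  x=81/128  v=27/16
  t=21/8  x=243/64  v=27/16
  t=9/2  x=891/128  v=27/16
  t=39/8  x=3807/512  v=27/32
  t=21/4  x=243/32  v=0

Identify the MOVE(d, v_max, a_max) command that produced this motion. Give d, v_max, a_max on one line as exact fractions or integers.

d=243/32 v_max=27/16 a_max=9/4

final state: t=21/4, x=243/32, v=0 → d = 243/32
a_max = (27/32−0)/(3/8−0) = 9/4
max v = 27/16 over t∈[3/4,9/2] → v_max = 27/16
check: 27/16·(3/4+15/4) = 243/32 ✓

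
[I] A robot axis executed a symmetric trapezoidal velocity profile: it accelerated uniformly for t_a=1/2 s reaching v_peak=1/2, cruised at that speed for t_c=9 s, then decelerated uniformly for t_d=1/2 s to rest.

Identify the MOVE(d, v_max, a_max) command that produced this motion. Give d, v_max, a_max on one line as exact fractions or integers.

a_max = (1/2)/(1/2) = 1
d_a = ½·1/2·1/2 = 1/8; d_c = 1/2·9 = 9/2
d = 2·1/8 + 9/2 = 19/4
t_c = 9 > 0 → v_max = v_peak = 1/2

d=19/4 v_max=1/2 a_max=1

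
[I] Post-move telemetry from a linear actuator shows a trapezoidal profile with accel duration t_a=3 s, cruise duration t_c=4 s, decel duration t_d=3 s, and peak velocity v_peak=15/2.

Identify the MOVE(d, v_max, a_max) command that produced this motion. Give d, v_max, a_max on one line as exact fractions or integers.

a_max = (15/2)/3 = 5/2
d_a = ½·15/2·3 = 45/4; d_c = 15/2·4 = 30
d = 2·45/4 + 30 = 105/2
t_c = 4 > 0 → v_max = v_peak = 15/2

d=105/2 v_max=15/2 a_max=5/2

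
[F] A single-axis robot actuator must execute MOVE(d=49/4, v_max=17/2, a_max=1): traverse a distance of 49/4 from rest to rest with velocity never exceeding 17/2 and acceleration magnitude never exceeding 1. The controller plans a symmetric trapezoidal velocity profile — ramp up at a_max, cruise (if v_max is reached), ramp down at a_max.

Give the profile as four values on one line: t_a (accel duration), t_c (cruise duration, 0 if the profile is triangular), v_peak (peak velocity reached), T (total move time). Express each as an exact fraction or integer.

t_a=7/2 t_c=0 v_peak=7/2 T=7

vₘ²/aₘ = (17/2)²/1 = 289/4
49/4 < 289/4 ⇒ no cruise
v_peak = √(49/4·1) = √(49/4) = 7/2
t_a = (7/2)/1 = 7/2; t_c = 0
T = 2·7/2 = 7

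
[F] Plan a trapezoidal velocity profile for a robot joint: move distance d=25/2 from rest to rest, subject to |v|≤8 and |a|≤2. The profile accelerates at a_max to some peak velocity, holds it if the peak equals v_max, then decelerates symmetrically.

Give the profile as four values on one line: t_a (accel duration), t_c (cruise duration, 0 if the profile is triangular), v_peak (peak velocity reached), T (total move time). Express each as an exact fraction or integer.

t_a=5/2 t_c=0 v_peak=5 T=5

v_max²/a_max = 8²/2 = 32
25/2 < 32 so t_c = 0
v_peak = √(25/2·2) = √25 = 5
t_a = 5/2; t_c = 0
T = 2·5/2 = 5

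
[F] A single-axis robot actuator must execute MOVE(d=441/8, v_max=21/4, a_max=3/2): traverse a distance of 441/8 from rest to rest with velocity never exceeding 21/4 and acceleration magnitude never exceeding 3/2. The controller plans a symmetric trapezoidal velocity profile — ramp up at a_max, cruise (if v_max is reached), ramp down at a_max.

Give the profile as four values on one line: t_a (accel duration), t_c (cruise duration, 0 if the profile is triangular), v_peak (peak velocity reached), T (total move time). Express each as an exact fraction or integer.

t_a=7/2 t_c=7 v_peak=21/4 T=14

v_max²/a_max = (21/4)²/(3/2) = 147/8
441/8 ≥ 147/8 → trapezoidal
t_a = (21/4)/(3/2) = 7/2; v_peak = 21/4
d_cruise = 441/8 − 147/8 = 147/4; t_c = (147/4)/(21/4) = 7
T = 2·7/2 + 7 = 14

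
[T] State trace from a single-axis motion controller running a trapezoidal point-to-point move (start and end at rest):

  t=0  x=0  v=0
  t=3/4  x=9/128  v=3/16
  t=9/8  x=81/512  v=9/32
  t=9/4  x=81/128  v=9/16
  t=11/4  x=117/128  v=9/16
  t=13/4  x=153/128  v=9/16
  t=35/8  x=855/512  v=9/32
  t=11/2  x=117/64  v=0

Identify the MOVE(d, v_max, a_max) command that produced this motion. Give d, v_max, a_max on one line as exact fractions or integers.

final state: t=11/2, x=117/64, v=0 → d = 117/64
a_max = (3/16−0)/(3/4−0) = 1/4
max v = 9/16 over t∈[9/4,13/4] → v_max = 9/16
check: 9/16·(9/4+1) = 117/64 ✓

d=117/64 v_max=9/16 a_max=1/4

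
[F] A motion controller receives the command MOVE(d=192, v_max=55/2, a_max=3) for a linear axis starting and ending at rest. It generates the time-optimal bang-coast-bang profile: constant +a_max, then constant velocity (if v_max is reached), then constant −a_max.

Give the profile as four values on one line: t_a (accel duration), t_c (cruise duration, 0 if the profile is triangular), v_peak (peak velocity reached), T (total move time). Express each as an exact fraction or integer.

t_a=8 t_c=0 v_peak=24 T=16

(v_max)²/a_max = (55/2)²/3 = 3025/12
192 < 3025/12 → triangular
v_peak = √(192·3) = √576 = 24
t_a = 24/3 = 8; t_c = 0
T = 2·8 = 16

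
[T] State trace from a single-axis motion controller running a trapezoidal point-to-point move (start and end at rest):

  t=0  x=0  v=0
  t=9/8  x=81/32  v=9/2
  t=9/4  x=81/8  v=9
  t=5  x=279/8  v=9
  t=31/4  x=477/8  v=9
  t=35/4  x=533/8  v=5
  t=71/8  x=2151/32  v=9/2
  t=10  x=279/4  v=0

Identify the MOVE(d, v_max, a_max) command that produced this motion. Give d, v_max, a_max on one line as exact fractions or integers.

final state: t=10, x=279/4, v=0 → d = 279/4
a_max = (9/2−0)/(9/8−0) = 4
max v = 9 over t∈[9/4,31/4] → v_max = 9
check: 9·(9/4+11/2) = 279/4 ✓

d=279/4 v_max=9 a_max=4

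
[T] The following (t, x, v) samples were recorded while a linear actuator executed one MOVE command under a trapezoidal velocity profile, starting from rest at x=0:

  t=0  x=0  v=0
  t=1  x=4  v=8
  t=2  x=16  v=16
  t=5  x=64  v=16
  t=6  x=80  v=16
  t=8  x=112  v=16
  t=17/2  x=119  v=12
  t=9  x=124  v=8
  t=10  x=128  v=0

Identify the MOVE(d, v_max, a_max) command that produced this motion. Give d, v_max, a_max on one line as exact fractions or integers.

final state: t=10, x=128, v=0 → d = 128
a_max = (8−0)/(1−0) = 8
max v = 16 over t∈[2,8] → v_max = 16
check: 16·(2+6) = 128 ✓

d=128 v_max=16 a_max=8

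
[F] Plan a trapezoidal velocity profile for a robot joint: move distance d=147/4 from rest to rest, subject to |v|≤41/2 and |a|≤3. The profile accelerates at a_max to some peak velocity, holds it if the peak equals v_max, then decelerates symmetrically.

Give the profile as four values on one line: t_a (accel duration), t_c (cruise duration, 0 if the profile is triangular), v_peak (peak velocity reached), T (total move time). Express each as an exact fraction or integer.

t_a=7/2 t_c=0 v_peak=21/2 T=7

v_max²/a_max = (41/2)²/3 = 1681/12
147/4 < 1681/12 ⇒ no cruise
v_peak = √(147/4·3) = √(441/4) = 21/2
t_a = (21/2)/3 = 7/2; t_c = 0
T = 2·7/2 = 7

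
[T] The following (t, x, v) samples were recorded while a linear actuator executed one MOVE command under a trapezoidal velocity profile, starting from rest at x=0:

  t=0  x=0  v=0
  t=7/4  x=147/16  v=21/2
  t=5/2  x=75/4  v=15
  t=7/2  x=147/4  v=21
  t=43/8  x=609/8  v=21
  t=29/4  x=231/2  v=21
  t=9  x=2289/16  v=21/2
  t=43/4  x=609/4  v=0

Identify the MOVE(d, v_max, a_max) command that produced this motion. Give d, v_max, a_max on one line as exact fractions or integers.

d=609/4 v_max=21 a_max=6

final state: t=43/4, x=609/4, v=0 → d = 609/4
a_max = (21/2−0)/(7/4−0) = 6
max v = 21 over t∈[7/2,29/4] → v_max = 21
check: 21·(7/2+15/4) = 609/4 ✓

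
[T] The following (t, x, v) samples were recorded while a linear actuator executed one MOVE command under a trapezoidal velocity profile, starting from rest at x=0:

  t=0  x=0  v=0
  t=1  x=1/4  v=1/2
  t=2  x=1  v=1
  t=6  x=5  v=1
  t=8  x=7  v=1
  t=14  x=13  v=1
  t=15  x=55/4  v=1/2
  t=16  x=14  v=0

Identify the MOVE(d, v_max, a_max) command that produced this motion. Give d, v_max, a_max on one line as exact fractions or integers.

final state: t=16, x=14, v=0 → d = 14
a_max = (1/2−0)/(1−0) = 1/2
max v = 1 over t∈[2,14] → v_max = 1
check: 1·(2+12) = 14 ✓

d=14 v_max=1 a_max=1/2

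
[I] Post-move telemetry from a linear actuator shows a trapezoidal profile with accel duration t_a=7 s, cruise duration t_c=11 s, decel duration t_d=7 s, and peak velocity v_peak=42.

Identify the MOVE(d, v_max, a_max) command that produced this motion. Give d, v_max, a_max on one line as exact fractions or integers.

a_max = 42/7 = 6
d_a = ½·42·7 = 147; d_c = 42·11 = 462
d = 2·147 + 462 = 756
t_c = 11 > 0 → v_max = v_peak = 42

d=756 v_max=42 a_max=6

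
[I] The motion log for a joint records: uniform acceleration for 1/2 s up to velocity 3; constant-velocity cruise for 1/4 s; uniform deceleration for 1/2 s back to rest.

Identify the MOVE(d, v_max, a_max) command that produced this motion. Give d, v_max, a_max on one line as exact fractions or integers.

d=9/4 v_max=3 a_max=6

a_max = 3/(1/2) = 6
d_a = ½·3·1/2 = 3/4; d_c = 3·1/4 = 3/4
d = 2·3/4 + 3/4 = 9/4
t_c = 1/4 > 0 so v_max = 3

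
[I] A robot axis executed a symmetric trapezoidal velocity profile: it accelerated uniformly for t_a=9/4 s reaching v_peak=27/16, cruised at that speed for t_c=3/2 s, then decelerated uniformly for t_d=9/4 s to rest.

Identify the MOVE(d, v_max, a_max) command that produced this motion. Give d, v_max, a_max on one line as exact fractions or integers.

a_max = (27/16)/(9/4) = 3/4
d_a = ½·27/16·9/4 = 243/128; d_c = 27/16·3/2 = 81/32
d = 2·243/128 + 81/32 = 405/64
t_c = 3/2 > 0 → v_max = v_peak = 27/16

d=405/64 v_max=27/16 a_max=3/4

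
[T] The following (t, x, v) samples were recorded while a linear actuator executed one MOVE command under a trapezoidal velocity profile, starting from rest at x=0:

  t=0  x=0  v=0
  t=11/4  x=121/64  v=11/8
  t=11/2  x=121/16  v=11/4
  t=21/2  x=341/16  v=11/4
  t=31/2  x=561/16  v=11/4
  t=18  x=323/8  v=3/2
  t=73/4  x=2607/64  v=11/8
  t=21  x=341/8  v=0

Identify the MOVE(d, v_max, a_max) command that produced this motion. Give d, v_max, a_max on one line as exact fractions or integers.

final state: t=21, x=341/8, v=0 → d = 341/8
a_max = (11/8−0)/(11/4−0) = 1/2
max v = 11/4 over t∈[11/2,31/2] → v_max = 11/4
check: 11/4·(11/2+10) = 341/8 ✓

d=341/8 v_max=11/4 a_max=1/2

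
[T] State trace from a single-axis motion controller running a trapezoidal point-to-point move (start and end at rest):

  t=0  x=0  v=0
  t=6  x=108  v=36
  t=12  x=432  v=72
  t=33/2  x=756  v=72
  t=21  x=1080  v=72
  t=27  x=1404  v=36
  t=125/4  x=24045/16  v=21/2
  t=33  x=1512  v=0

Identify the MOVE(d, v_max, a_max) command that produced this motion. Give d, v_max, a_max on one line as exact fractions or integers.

final state: t=33, x=1512, v=0 → d = 1512
a_max = (36−0)/(6−0) = 6
max v = 72 over t∈[12,21] → v_max = 72
check: 72·(12+9) = 1512 ✓

d=1512 v_max=72 a_max=6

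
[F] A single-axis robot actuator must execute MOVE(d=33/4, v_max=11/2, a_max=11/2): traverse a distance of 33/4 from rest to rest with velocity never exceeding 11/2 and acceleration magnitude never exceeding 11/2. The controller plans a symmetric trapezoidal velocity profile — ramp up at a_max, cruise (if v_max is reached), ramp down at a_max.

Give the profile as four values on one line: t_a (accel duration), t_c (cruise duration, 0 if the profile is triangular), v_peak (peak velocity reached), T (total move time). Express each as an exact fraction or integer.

t_a=1 t_c=1/2 v_peak=11/2 T=5/2

(v_max)²/a_max = (11/2)²/(11/2) = 11/2
33/4 ≥ 11/2 so v_max reached
t_a = (11/2)/(11/2) = 1; v_peak = 11/2
d_cruise = 33/4 − 11/2 = 11/4; t_c = (11/4)/(11/2) = 1/2
T = 2·1 + 1/2 = 5/2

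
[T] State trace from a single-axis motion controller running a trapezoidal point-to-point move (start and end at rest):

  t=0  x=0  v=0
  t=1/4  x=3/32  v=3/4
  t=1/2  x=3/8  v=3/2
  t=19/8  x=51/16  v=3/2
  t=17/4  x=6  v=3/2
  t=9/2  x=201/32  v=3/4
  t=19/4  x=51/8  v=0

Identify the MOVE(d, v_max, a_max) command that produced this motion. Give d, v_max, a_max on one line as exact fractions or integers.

final state: t=19/4, x=51/8, v=0 → d = 51/8
a_max = (3/4−0)/(1/4−0) = 3
max v = 3/2 over t∈[1/2,17/4] → v_max = 3/2
check: 3/2·(1/2+15/4) = 51/8 ✓

d=51/8 v_max=3/2 a_max=3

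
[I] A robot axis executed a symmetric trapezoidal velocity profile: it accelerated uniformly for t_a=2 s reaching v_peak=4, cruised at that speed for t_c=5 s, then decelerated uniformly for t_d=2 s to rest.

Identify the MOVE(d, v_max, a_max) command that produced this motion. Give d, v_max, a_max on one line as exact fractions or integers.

a_max = 4/2 = 2
d_a = ½·4·2 = 4; d_c = 4·5 = 20
d = 2·4 + 20 = 28
t_c = 5 > 0 so v_max = 4

d=28 v_max=4 a_max=2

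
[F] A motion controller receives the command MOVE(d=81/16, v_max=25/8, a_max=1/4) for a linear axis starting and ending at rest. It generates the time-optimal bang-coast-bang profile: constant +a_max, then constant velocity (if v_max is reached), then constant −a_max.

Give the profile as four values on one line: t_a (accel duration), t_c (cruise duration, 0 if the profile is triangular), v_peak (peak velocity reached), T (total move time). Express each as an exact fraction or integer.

t_a=9/2 t_c=0 v_peak=9/8 T=9

v_max²/a_max = (25/8)²/(1/4) = 625/16
81/16 < 625/16 → triangular
v_peak = √(81/16·1/4) = √(81/64) = 9/8
t_a = (9/8)/(1/4) = 9/2; t_c = 0
T = 2·9/2 = 9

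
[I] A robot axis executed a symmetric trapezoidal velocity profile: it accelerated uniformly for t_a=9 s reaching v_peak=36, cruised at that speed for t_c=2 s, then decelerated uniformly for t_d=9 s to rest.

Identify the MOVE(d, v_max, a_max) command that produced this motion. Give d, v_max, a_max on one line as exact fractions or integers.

d=396 v_max=36 a_max=4

a_max = 36/9 = 4
d_a = ½·36·9 = 162; d_c = 36·2 = 72
d = 2·162 + 72 = 396
t_c = 2 > 0 ⇒ limit active, v_max = 36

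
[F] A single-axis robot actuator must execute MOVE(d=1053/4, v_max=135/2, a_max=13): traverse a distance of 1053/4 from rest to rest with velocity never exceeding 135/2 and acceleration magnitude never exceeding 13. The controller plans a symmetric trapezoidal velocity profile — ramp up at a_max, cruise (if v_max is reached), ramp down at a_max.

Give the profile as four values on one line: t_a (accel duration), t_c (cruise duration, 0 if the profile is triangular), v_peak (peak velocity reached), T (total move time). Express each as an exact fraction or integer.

(v_max)²/a_max = (135/2)²/13 = 18225/52
1053/4 < 18225/52 → triangular
v_peak = √(1053/4·13) = √(13689/4) = 117/2
t_a = (117/2)/13 = 9/2; t_c = 0
T = 2·9/2 = 9

t_a=9/2 t_c=0 v_peak=117/2 T=9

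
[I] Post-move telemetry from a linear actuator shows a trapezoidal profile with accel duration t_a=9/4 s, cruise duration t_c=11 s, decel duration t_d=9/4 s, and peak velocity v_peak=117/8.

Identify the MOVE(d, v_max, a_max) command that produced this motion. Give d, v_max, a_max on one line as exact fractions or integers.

a_max = (117/8)/(9/4) = 13/2
d_a = ½·117/8·9/4 = 1053/64; d_c = 117/8·11 = 1287/8
d = 2·1053/64 + 1287/8 = 6201/32
t_c = 11 > 0 ⇒ limit active, v_max = 117/8

d=6201/32 v_max=117/8 a_max=13/2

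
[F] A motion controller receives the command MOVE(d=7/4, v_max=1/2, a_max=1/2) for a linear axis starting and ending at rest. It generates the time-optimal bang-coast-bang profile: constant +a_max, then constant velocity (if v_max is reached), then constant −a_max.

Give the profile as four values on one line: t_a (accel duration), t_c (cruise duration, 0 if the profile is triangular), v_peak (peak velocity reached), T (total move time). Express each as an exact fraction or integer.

(v_max)²/a_max = (1/2)²/(1/2) = 1/2
7/4 ≥ 1/2 ⇒ cruise phase
t_a = (1/2)/(1/2) = 1; v_peak = 1/2
d_cruise = 7/4 − 1/2 = 5/4; t_c = (5/4)/(1/2) = 5/2
T = 2·1 + 5/2 = 9/2

t_a=1 t_c=5/2 v_peak=1/2 T=9/2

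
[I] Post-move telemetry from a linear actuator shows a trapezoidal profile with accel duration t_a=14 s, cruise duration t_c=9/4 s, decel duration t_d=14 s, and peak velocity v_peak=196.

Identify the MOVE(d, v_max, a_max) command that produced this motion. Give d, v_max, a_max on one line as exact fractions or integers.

d=3185 v_max=196 a_max=14

a_max = 196/14 = 14
d_a = ½·196·14 = 1372; d_c = 196·9/4 = 441
d = 2·1372 + 441 = 3185
t_c = 9/4 > 0 → v_max = v_peak = 196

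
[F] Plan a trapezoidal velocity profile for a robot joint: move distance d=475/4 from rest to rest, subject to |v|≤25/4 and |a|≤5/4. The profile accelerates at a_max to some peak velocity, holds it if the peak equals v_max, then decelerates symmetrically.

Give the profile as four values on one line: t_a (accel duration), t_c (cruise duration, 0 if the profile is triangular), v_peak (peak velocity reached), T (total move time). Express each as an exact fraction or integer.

(v_max)²/a_max = (25/4)²/(5/4) = 125/4
475/4 ≥ 125/4 so v_max reached
t_a = (25/4)/(5/4) = 5; v_peak = 25/4
d_cruise = 475/4 − 125/4 = 175/2; t_c = (175/2)/(25/4) = 14
T = 2·5 + 14 = 24

t_a=5 t_c=14 v_peak=25/4 T=24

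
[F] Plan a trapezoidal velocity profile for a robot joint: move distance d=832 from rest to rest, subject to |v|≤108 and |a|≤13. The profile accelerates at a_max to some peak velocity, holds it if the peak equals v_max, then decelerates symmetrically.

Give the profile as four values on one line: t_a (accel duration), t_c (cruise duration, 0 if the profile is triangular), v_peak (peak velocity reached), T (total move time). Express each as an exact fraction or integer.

(v_max)²/a_max = 108²/13 = 11664/13
832 < 11664/13 ⇒ no cruise
v_peak = √(832·13) = √10816 = 104
t_a = 104/13 = 8; t_c = 0
T = 2·8 = 16

t_a=8 t_c=0 v_peak=104 T=16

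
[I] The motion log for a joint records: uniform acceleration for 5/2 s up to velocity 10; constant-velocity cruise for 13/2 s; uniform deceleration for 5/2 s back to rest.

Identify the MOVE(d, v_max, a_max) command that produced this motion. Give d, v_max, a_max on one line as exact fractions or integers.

a_max = 10/(5/2) = 4
d_a = ½·10·5/2 = 25/2; d_c = 10·13/2 = 65
d = 2·25/2 + 65 = 90
t_c = 13/2 > 0 so v_max = 10

d=90 v_max=10 a_max=4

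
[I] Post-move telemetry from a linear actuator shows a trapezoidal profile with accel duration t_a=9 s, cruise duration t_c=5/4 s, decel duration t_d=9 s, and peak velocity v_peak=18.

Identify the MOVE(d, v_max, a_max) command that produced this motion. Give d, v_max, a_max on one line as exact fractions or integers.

a_max = 18/9 = 2
d_a = ½·18·9 = 81; d_c = 18·5/4 = 45/2
d = 2·81 + 45/2 = 369/2
t_c = 5/4 > 0 so v_max = 18

d=369/2 v_max=18 a_max=2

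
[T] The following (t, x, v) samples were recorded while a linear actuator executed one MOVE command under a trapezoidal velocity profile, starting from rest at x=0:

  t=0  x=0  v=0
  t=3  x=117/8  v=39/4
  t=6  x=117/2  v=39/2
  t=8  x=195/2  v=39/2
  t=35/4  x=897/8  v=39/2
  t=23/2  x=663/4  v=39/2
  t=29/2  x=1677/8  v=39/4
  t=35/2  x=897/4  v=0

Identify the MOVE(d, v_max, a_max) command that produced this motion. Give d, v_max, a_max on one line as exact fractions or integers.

final state: t=35/2, x=897/4, v=0 → d = 897/4
a_max = (39/4−0)/(3−0) = 13/4
max v = 39/2 over t∈[6,23/2] → v_max = 39/2
check: 39/2·(6+11/2) = 897/4 ✓

d=897/4 v_max=39/2 a_max=13/4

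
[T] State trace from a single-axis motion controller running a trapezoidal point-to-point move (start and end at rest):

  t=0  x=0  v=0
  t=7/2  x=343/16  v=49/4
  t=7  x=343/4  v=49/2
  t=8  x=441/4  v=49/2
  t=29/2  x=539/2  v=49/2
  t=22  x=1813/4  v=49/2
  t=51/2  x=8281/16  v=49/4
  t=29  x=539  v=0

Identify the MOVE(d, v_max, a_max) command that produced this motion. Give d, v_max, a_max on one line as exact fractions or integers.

final state: t=29, x=539, v=0 → d = 539
a_max = (49/4−0)/(7/2−0) = 7/2
max v = 49/2 over t∈[7,22] → v_max = 49/2
check: 49/2·(7+15) = 539 ✓

d=539 v_max=49/2 a_max=7/2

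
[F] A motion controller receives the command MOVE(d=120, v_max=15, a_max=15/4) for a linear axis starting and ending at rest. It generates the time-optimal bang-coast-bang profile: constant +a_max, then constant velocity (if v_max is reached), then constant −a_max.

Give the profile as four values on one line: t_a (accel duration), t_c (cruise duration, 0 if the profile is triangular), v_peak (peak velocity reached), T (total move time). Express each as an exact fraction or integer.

t_a=4 t_c=4 v_peak=15 T=12

(v_max)²/a_max = 15²/(15/4) = 60
120 ≥ 60 → trapezoidal
t_a = 15/(15/4) = 4; v_peak = 15
d_cruise = 120 − 60 = 60; t_c = 60/15 = 4
T = 2·4 + 4 = 12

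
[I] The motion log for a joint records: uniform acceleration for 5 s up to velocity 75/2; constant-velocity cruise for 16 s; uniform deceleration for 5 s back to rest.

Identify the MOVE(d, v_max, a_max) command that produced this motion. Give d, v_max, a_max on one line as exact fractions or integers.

d=1575/2 v_max=75/2 a_max=15/2

a_max = (75/2)/5 = 15/2
d_a = ½·75/2·5 = 375/4; d_c = 75/2·16 = 600
d = 2·375/4 + 600 = 1575/2
t_c = 16 > 0 so v_max = 75/2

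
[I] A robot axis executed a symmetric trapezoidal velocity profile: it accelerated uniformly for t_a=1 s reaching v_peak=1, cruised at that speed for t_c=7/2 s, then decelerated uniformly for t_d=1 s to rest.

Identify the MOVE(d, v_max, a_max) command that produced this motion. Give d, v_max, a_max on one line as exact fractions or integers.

d=9/2 v_max=1 a_max=1

a_max = 1/1 = 1
d_a = ½·1·1 = 1/2; d_c = 1·7/2 = 7/2
d = 2·1/2 + 7/2 = 9/2
t_c = 7/2 > 0 so v_max = 1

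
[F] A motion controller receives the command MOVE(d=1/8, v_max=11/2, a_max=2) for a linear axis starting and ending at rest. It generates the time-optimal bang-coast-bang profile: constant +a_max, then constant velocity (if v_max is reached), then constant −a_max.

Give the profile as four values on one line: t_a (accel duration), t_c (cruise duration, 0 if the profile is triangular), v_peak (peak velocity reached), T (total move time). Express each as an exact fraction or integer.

t_a=1/4 t_c=0 v_peak=1/2 T=1/2

(v_max)²/a_max = (11/2)²/2 = 121/8
1/8 < 121/8 → triangular
v_peak = √(1/8·2) = √(1/4) = 1/2
t_a = (1/2)/2 = 1/4; t_c = 0
T = 2·1/4 = 1/2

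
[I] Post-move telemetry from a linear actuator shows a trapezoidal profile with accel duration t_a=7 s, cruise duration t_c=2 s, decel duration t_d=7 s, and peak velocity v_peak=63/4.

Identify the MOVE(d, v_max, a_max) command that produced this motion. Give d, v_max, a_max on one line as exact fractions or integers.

a_max = (63/4)/7 = 9/4
d_a = ½·63/4·7 = 441/8; d_c = 63/4·2 = 63/2
d = 2·441/8 + 63/2 = 567/4
t_c = 2 > 0 ⇒ limit active, v_max = 63/4

d=567/4 v_max=63/4 a_max=9/4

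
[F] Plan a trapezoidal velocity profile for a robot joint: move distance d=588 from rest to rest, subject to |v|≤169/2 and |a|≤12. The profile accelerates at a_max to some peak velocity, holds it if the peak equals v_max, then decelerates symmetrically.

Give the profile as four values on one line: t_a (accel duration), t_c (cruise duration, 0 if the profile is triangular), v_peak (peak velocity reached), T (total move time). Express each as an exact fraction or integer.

t_a=7 t_c=0 v_peak=84 T=14

(v_max)²/a_max = (169/2)²/12 = 28561/48
588 < 28561/48 so t_c = 0
v_peak = √(588·12) = √7056 = 84
t_a = 84/12 = 7; t_c = 0
T = 2·7 = 14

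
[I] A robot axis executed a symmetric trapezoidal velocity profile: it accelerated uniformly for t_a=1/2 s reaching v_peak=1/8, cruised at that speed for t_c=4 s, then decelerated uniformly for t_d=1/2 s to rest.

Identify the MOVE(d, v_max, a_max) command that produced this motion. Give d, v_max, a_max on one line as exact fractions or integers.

d=9/16 v_max=1/8 a_max=1/4

a_max = (1/8)/(1/2) = 1/4
d_a = ½·1/8·1/2 = 1/32; d_c = 1/8·4 = 1/2
d = 2·1/32 + 1/2 = 9/16
t_c = 4 > 0 so v_max = 1/8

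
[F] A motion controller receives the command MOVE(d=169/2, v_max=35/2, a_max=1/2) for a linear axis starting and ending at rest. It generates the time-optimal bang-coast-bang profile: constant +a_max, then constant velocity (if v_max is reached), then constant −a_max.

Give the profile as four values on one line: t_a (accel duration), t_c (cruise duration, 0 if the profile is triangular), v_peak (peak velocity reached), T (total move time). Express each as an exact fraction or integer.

t_a=13 t_c=0 v_peak=13/2 T=26

vₘ²/aₘ = (35/2)²/(1/2) = 1225/2
169/2 < 1225/2 → triangular
v_peak = √(169/2·1/2) = √(169/4) = 13/2
t_a = (13/2)/(1/2) = 13; t_c = 0
T = 2·13 = 26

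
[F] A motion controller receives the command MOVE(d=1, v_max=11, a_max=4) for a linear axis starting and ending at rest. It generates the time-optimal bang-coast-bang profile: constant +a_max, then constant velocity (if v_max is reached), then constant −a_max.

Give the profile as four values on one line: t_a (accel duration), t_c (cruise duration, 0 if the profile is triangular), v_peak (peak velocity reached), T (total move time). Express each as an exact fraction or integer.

(v_max)²/a_max = 11²/4 = 121/4
1 < 121/4 ⇒ no cruise
v_peak = √(1·4) = √4 = 2
t_a = 2/4 = 1/2; t_c = 0
T = 2·1/2 = 1

t_a=1/2 t_c=0 v_peak=2 T=1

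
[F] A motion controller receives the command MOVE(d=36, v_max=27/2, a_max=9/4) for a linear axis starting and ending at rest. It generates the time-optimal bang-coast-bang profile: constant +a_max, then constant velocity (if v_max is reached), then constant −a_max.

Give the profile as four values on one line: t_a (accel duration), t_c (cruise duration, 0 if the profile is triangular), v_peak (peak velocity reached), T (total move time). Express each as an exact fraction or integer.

t_a=4 t_c=0 v_peak=9 T=8

vₘ²/aₘ = (27/2)²/(9/4) = 81
36 < 81 → triangular
v_peak = √(36·9/4) = √81 = 9
t_a = 9/(9/4) = 4; t_c = 0
T = 2·4 = 8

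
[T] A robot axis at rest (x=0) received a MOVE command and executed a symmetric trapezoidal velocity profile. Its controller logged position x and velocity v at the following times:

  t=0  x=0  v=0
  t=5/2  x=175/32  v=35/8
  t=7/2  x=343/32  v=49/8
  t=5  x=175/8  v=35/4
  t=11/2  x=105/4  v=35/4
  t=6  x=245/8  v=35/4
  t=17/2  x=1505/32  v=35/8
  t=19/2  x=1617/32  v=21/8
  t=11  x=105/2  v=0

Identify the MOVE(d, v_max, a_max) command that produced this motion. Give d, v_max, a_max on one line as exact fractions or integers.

d=105/2 v_max=35/4 a_max=7/4

final state: t=11, x=105/2, v=0 → d = 105/2
a_max = (35/8−0)/(5/2−0) = 7/4
max v = 35/4 over t∈[5,6] → v_max = 35/4
check: 35/4·(5+1) = 105/2 ✓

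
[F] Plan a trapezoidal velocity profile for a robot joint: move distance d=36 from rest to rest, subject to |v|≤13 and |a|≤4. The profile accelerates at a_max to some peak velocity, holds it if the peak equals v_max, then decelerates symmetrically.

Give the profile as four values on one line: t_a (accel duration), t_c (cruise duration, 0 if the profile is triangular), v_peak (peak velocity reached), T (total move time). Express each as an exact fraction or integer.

(v_max)²/a_max = 13²/4 = 169/4
36 < 169/4 → triangular
v_peak = √(36·4) = √144 = 12
t_a = 12/4 = 3; t_c = 0
T = 2·3 = 6

t_a=3 t_c=0 v_peak=12 T=6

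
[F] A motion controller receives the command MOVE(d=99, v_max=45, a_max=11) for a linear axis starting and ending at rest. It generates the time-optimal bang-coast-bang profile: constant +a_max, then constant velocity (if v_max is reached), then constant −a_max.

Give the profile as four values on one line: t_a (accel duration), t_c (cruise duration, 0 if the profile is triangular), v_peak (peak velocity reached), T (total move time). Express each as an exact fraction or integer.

(v_max)²/a_max = 45²/11 = 2025/11
99 < 2025/11 → triangular
v_peak = √(99·11) = √1089 = 33
t_a = 33/11 = 3; t_c = 0
T = 2·3 = 6

t_a=3 t_c=0 v_peak=33 T=6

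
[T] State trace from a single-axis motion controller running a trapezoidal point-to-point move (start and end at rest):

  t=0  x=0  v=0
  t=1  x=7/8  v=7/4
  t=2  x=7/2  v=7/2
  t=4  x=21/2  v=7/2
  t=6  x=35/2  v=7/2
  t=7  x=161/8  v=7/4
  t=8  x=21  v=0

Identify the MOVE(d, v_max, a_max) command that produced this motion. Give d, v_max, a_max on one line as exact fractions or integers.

d=21 v_max=7/2 a_max=7/4

final state: t=8, x=21, v=0 → d = 21
a_max = (7/4−0)/(1−0) = 7/4
max v = 7/2 over t∈[2,6] → v_max = 7/2
check: 7/2·(2+4) = 21 ✓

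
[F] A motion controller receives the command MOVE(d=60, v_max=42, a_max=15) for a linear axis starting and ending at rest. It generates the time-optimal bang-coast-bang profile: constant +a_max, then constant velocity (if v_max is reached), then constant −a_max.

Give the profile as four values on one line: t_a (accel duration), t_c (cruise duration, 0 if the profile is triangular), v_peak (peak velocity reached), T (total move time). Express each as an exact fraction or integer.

t_a=2 t_c=0 v_peak=30 T=4

vₘ²/aₘ = 42²/15 = 588/5
60 < 588/5 so t_c = 0
v_peak = √(60·15) = √900 = 30
t_a = 30/15 = 2; t_c = 0
T = 2·2 = 4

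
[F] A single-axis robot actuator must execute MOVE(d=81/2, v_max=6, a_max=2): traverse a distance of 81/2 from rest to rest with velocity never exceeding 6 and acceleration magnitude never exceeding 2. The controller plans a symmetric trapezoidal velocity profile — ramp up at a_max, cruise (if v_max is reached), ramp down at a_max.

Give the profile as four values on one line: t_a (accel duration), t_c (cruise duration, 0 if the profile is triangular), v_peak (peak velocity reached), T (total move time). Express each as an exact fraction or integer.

t_a=3 t_c=15/4 v_peak=6 T=39/4

(v_max)²/a_max = 6²/2 = 18
81/2 ≥ 18 so v_max reached
t_a = 6/2 = 3; v_peak = 6
d_cruise = 81/2 − 18 = 45/2; t_c = (45/2)/6 = 15/4
T = 2·3 + 15/4 = 39/4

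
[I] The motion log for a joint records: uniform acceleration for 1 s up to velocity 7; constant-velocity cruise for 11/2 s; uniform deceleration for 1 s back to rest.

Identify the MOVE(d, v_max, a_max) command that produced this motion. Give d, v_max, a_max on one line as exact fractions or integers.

a_max = 7/1 = 7
d_a = ½·7·1 = 7/2; d_c = 7·11/2 = 77/2
d = 2·7/2 + 77/2 = 91/2
t_c = 11/2 > 0 so v_max = 7

d=91/2 v_max=7 a_max=7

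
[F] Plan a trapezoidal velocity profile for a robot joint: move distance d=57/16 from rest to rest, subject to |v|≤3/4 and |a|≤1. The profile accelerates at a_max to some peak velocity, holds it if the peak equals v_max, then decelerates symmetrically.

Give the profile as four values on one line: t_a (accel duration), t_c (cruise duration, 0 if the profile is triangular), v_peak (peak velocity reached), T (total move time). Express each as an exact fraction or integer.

v_max²/a_max = (3/4)²/1 = 9/16
57/16 ≥ 9/16 ⇒ cruise phase
t_a = (3/4)/1 = 3/4; v_peak = 3/4
d_cruise = 57/16 − 9/16 = 3; t_c = 3/(3/4) = 4
T = 2·3/4 + 4 = 11/2

t_a=3/4 t_c=4 v_peak=3/4 T=11/2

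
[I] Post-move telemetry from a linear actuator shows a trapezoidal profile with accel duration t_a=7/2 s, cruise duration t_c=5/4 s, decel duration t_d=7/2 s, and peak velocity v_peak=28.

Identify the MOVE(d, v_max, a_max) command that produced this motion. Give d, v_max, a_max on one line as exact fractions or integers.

d=133 v_max=28 a_max=8

a_max = 28/(7/2) = 8
d_a = ½·28·7/2 = 49; d_c = 28·5/4 = 35
d = 2·49 + 35 = 133
t_c = 5/4 > 0 → v_max = v_peak = 28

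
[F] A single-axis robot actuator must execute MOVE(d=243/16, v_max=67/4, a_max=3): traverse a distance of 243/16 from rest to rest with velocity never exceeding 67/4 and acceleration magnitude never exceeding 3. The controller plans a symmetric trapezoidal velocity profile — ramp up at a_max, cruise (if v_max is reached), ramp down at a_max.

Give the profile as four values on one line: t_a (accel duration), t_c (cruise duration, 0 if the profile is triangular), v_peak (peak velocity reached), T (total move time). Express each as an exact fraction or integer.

t_a=9/4 t_c=0 v_peak=27/4 T=9/2

(v_max)²/a_max = (67/4)²/3 = 4489/48
243/16 < 4489/48 so t_c = 0
v_peak = √(243/16·3) = √(729/16) = 27/4
t_a = (27/4)/3 = 9/4; t_c = 0
T = 2·9/4 = 9/2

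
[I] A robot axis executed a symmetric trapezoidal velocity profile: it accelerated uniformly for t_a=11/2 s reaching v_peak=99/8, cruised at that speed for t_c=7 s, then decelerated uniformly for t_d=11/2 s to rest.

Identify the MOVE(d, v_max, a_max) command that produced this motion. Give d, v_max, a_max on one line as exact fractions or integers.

a_max = (99/8)/(11/2) = 9/4
d_a = ½·99/8·11/2 = 1089/32; d_c = 99/8·7 = 693/8
d = 2·1089/32 + 693/8 = 2475/16
t_c = 7 > 0 → v_max = v_peak = 99/8

d=2475/16 v_max=99/8 a_max=9/4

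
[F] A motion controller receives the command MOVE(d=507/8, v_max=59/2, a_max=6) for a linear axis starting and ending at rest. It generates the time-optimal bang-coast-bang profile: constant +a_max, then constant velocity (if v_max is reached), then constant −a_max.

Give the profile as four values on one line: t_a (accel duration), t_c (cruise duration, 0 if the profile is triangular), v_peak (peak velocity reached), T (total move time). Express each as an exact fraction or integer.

t_a=13/4 t_c=0 v_peak=39/2 T=13/2

vₘ²/aₘ = (59/2)²/6 = 3481/24
507/8 < 3481/24 so t_c = 0
v_peak = √(507/8·6) = √(1521/4) = 39/2
t_a = (39/2)/6 = 13/4; t_c = 0
T = 2·13/4 = 13/2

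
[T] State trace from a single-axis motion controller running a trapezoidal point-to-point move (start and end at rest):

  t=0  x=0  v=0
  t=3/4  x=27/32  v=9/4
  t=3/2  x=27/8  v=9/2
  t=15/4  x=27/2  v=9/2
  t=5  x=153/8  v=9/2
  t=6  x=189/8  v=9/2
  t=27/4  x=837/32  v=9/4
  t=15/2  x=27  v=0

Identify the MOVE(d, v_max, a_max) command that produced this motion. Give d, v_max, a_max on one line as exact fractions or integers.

d=27 v_max=9/2 a_max=3

final state: t=15/2, x=27, v=0 → d = 27
a_max = (9/4−0)/(3/4−0) = 3
max v = 9/2 over t∈[3/2,6] → v_max = 9/2
check: 9/2·(3/2+9/2) = 27 ✓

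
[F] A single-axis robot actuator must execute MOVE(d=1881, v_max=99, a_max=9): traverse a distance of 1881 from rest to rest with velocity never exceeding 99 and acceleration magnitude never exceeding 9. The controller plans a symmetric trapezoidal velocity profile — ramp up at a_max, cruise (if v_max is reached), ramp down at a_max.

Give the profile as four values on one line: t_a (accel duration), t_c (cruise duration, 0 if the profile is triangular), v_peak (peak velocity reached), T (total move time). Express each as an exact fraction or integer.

vₘ²/aₘ = 99²/9 = 1089
1881 ≥ 1089 → trapezoidal
t_a = 99/9 = 11; v_peak = 99
d_cruise = 1881 − 1089 = 792; t_c = 792/99 = 8
T = 2·11 + 8 = 30

t_a=11 t_c=8 v_peak=99 T=30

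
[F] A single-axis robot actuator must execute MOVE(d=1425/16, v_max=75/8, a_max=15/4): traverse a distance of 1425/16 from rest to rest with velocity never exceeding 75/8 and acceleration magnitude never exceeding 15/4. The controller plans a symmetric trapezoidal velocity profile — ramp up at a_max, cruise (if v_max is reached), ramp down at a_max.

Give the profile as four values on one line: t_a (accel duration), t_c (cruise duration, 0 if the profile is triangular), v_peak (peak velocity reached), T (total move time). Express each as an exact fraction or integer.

vₘ²/aₘ = (75/8)²/(15/4) = 375/16
1425/16 ≥ 375/16 so v_max reached
t_a = (75/8)/(15/4) = 5/2; v_peak = 75/8
d_cruise = 1425/16 − 375/16 = 525/8; t_c = (525/8)/(75/8) = 7
T = 2·5/2 + 7 = 12

t_a=5/2 t_c=7 v_peak=75/8 T=12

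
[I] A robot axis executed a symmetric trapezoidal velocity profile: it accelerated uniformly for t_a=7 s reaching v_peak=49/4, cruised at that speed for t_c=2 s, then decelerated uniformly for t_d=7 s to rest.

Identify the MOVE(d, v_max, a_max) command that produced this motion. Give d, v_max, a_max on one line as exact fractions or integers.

d=441/4 v_max=49/4 a_max=7/4

a_max = (49/4)/7 = 7/4
d_a = ½·49/4·7 = 343/8; d_c = 49/4·2 = 49/2
d = 2·343/8 + 49/2 = 441/4
t_c = 2 > 0 ⇒ limit active, v_max = 49/4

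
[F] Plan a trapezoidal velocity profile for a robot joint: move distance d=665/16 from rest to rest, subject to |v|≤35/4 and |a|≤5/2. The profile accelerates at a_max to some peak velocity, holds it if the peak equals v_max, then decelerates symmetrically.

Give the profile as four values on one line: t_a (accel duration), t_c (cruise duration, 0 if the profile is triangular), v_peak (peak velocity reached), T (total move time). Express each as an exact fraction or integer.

t_a=7/2 t_c=5/4 v_peak=35/4 T=33/4

v_max²/a_max = (35/4)²/(5/2) = 245/8
665/16 ≥ 245/8 ⇒ cruise phase
t_a = (35/4)/(5/2) = 7/2; v_peak = 35/4
d_cruise = 665/16 − 245/8 = 175/16; t_c = (175/16)/(35/4) = 5/4
T = 2·7/2 + 5/4 = 33/4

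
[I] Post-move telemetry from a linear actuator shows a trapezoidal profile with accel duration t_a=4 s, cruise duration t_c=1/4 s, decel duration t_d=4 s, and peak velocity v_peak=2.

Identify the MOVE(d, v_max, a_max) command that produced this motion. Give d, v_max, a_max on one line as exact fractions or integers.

a_max = 2/4 = 1/2
d_a = ½·2·4 = 4; d_c = 2·1/4 = 1/2
d = 2·4 + 1/2 = 17/2
t_c = 1/4 > 0 → v_max = v_peak = 2

d=17/2 v_max=2 a_max=1/2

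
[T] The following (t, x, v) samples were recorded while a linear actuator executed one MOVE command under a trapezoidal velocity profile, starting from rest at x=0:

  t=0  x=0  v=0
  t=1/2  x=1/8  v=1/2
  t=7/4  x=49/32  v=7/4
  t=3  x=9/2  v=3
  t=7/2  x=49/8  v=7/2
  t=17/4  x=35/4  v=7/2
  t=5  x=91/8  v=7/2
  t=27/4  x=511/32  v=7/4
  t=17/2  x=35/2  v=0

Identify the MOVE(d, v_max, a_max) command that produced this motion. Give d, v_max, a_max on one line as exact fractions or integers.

d=35/2 v_max=7/2 a_max=1

final state: t=17/2, x=35/2, v=0 → d = 35/2
a_max = (1/2−0)/(1/2−0) = 1
max v = 7/2 over t∈[7/2,5] → v_max = 7/2
check: 7/2·(7/2+3/2) = 35/2 ✓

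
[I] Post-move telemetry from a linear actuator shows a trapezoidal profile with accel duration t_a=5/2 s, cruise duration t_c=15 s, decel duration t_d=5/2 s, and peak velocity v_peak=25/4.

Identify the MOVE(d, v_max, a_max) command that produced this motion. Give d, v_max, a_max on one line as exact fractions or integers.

d=875/8 v_max=25/4 a_max=5/2

a_max = (25/4)/(5/2) = 5/2
d_a = ½·25/4·5/2 = 125/16; d_c = 25/4·15 = 375/4
d = 2·125/16 + 375/4 = 875/8
t_c = 15 > 0 so v_max = 25/4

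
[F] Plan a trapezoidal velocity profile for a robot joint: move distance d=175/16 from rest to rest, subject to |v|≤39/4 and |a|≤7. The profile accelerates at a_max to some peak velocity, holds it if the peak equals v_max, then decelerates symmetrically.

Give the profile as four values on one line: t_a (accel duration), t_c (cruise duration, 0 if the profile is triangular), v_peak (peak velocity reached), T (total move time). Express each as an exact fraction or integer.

vₘ²/aₘ = (39/4)²/7 = 1521/112
175/16 < 1521/112 ⇒ no cruise
v_peak = √(175/16·7) = √(1225/16) = 35/4
t_a = (35/4)/7 = 5/4; t_c = 0
T = 2·5/4 = 5/2

t_a=5/4 t_c=0 v_peak=35/4 T=5/2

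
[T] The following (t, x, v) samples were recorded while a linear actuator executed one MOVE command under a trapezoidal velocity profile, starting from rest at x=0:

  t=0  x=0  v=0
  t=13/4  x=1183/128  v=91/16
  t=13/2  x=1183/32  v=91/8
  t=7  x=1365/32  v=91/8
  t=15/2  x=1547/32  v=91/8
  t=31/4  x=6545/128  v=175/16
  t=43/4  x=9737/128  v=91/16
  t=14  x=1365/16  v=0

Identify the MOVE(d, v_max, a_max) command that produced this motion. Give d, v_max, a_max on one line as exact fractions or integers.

final state: t=14, x=1365/16, v=0 → d = 1365/16
a_max = (91/16−0)/(13/4−0) = 7/4
max v = 91/8 over t∈[13/2,15/2] → v_max = 91/8
check: 91/8·(13/2+1) = 1365/16 ✓

d=1365/16 v_max=91/8 a_max=7/4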